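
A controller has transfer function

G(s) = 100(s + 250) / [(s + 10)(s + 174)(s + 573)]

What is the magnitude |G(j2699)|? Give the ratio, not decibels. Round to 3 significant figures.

At s = jω = j2699:
zero (s+250): 250 + j2699 → |·| = √(250²+2699²) = √7347101 ≈ 2710.6, ∠ = arctan(2699/250) ≈ 84.71°
pole (s+10): 10 + j2699 → |·| = √(10²+2699²) = √7284701 ≈ 2699, ∠ = arctan(2699/10) ≈ 89.79°
pole (s+174): 174 + j2699 → |·| = √(174²+2699²) = √7314877 ≈ 2704.6, ∠ = arctan(2699/174) ≈ 86.31°
pole (s+573): 573 + j2699 → |·| = √(573²+2699²) = √7612930 ≈ 2759.2, ∠ = arctan(2699/573) ≈ 78.01°
|G| = 100 · 2710.6 / 2.0141e+10 ≈ 1.3458e-05

1.35e-05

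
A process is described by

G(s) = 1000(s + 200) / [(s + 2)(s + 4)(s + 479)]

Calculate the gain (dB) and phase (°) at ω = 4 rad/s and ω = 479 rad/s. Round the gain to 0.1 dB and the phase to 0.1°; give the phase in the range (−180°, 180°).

ω = 4: 24.4 dB, -107.8°; ω = 479: -49.5 dB, -156.9°

At s = jω = j4:
zero (s+200): 200 + j4 → |·| = √(200²+4²) = √40016 ≈ 200.04, ∠ = arctan(4/200) ≈ 1.15°
pole (s+2): 2 + j4 → |·| = √(2²+4²) = √20 ≈ 4.4721, ∠ = arctan(4/2) ≈ 63.43°
pole (s+4): 4 + j4 → |·| = √(4²+4²) = √32 ≈ 5.6569, ∠ = arctan(4/4) ≈ 45.00°
pole (s+479): 479 + j4 → |·| = √(479²+4²) = √229457 ≈ 479.02, ∠ = arctan(4/479) ≈ 0.48°
|G| = 1000 · 200.04 / 12118 ≈ 16.508
Gain = 20 log₁₀(16.508) ≈ 24.35 dB
∠G = 1.15° − 108.91° = -107.76°

At s = jω = j479:
zero (s+200): 200 + j479 → |·| = √(200²+479²) = √269441 ≈ 519.08, ∠ = arctan(479/200) ≈ 67.34°
pole (s+2): 2 + j479 → |·| = √(2²+479²) = √229445 ≈ 479, ∠ = arctan(479/2) ≈ 89.76°
pole (s+4): 4 + j479 → |·| = √(4²+479²) = √229457 ≈ 479.02, ∠ = arctan(479/4) ≈ 89.52°
pole (s+479): 479 + j479 → |·| = √(479²+479²) = √458882 ≈ 677.41, ∠ = arctan(479/479) ≈ 45.00°
|G| = 1000 · 519.08 / 1.5543e+08 ≈ 0.0033396
Gain = 20 log₁₀(0.0033396) ≈ -49.53 dB
∠G = 67.34° − 224.28° = -156.94°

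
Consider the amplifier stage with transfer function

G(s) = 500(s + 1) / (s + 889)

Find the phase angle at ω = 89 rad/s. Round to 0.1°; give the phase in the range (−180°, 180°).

At s = jω = j89:
zero (s+1): 1 + j89 → |·| = √(1²+89²) = √7922 ≈ 89.006, ∠ = arctan(89/1) ≈ 89.36°
pole (s+889): 889 + j89 → |·| = √(889²+89²) = √798242 ≈ 893.44, ∠ = arctan(89/889) ≈ 5.72°
∠G = 89.36° − 5.72° = 83.64°

83.6°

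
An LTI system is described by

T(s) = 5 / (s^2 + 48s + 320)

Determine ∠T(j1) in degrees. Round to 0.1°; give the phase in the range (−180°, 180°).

Substitute s = j1:
Numerator: 5 = 5 + j0
Denominator: (j1)^2 + 48(j1) + 320 = 319 + j48
|N| = √(5² + 0²) ≈ 5, ∠N ≈ 0.00°
|D| = √(319² + 48²) ≈ 322.59, ∠D ≈ 8.56°
∠T = 0.00° − 8.56° = -8.56°

-8.6°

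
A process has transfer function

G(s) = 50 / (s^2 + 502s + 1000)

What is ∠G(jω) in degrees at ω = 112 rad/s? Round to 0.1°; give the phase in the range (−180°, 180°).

Substitute s = j112:
Numerator: 50 = 50 + j0
Denominator: (j112)^2 + 502(j112) + 1000 = -11544 + j56224
|N| = √(50² + 0²) ≈ 50, ∠N ≈ 0.00°
|D| = √(11544² + 56224²) ≈ 57397, ∠D ≈ 101.60°
∠G = 0.00° − 101.60° = -101.60°

-101.6°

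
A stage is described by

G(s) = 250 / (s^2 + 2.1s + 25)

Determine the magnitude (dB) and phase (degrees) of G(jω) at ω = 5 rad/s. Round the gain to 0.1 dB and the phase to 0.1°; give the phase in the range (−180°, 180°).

27.5 dB, -90.0°

At s = jω = j5:
quadratic: (j5)² + 2.1·j5 + 25 = 0 + j10.5 → |·| ≈ 10.5, ∠ ≈ 90.00°
|G| = 250 / 10.5 ≈ 23.81
Gain = 20 log₁₀(23.81) ≈ 27.54 dB
∠G = 0.00° − 90.00° = -90.00°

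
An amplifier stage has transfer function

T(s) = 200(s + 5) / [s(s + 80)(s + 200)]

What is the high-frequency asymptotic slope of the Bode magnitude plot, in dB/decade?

-40 dB/decade

Each pole contributes −20 dB/decade at high frequency; each zero contributes +20 dB/decade.
Net: 1 zero(s) − 3 pole(s) → -40 dB/decade.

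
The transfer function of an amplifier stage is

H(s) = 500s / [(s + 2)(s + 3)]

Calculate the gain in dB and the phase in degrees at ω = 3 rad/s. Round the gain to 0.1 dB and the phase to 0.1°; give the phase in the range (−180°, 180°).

39.8 dB, -11.3°

At s = jω = j3:
zero at origin: s = j3 → |·| = 3, ∠ = 90.00°
pole (s+2): 2 + j3 → |·| = √(2²+3²) = √13 ≈ 3.6056, ∠ = arctan(3/2) ≈ 56.31°
pole (s+3): 3 + j3 → |·| = √(3²+3²) = √18 ≈ 4.2426, ∠ = arctan(3/3) ≈ 45.00°
|H| = 500 · 3 / 15.297 ≈ 98.058
Gain = 20 log₁₀(98.058) ≈ 39.83 dB
∠H = 90.00° − 101.31° = -11.31°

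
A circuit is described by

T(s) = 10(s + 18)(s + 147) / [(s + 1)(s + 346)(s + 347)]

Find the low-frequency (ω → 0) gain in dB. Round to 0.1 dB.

T(0) = 10·18·147 / (1·346·347) ≈ 0.22039
20 log₁₀(0.22039) ≈ -13.14 dB

-13.1 dB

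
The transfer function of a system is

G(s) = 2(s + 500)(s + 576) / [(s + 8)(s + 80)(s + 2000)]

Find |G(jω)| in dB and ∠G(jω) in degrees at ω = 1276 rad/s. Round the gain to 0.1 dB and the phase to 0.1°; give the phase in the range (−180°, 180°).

-60.1 dB, -74.3°

At s = jω = j1276:
zero (s+500): 500 + j1276 → |·| = √(500²+1276²) = √1878176 ≈ 1370.5, ∠ = arctan(1276/500) ≈ 68.60°
zero (s+576): 576 + j1276 → |·| = √(576²+1276²) = √1959952 ≈ 1400, ∠ = arctan(1276/576) ≈ 65.71°
pole (s+8): 8 + j1276 → |·| = √(8²+1276²) = √1628240 ≈ 1276, ∠ = arctan(1276/8) ≈ 89.64°
pole (s+80): 80 + j1276 → |·| = √(80²+1276²) = √1634576 ≈ 1278.5, ∠ = arctan(1276/80) ≈ 86.41°
pole (s+2000): 2000 + j1276 → |·| = √(2000²+1276²) = √5628176 ≈ 2372.4, ∠ = arctan(1276/2000) ≈ 32.54°
|G| = 2 · 1.9187e+06 / 3.8703e+09 ≈ 0.0009915
Gain = 20 log₁₀(0.0009915) ≈ -60.07 dB
∠G = 134.31° − 208.59° = -74.28°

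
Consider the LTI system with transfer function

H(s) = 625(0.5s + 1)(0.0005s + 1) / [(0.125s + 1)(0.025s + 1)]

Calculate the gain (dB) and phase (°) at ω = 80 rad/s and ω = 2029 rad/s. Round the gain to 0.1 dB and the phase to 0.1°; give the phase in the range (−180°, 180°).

At ω = 80 rad/s:
zero (1 + j80·0.5) = 1 + j40 → |·| ≈ 40.012, ∠ ≈ 88.57°
zero (1 + j80·0.0005) = 1 + j0.04 → |·| ≈ 1.0008, ∠ ≈ 2.29°
pole (1 + j80·0.125) = 1 + j10 → |·| ≈ 10.05, ∠ ≈ 84.29°
pole (1 + j80·0.025) = 1 + j2 → |·| ≈ 2.2361, ∠ ≈ 63.43°
|H| = 625 · 40.012 · 1.0008 / (10.05 · 2.2361) ≈ 1113.7
Gain = 20 log₁₀(1113.7) ≈ 60.94 dB
∠H = (88.57° + 2.29°) − (84.29° + 63.43°) = -56.86°

At ω = 2029 rad/s:
zero (1 + j2029·0.5) = 1 + j1014.5 → |·| ≈ 1014.5, ∠ ≈ 89.94°
zero (1 + j2029·0.0005) = 1 + j1.0145 → |·| ≈ 1.4245, ∠ ≈ 45.41°
pole (1 + j2029·0.125) = 1 + j253.625 → |·| ≈ 253.63, ∠ ≈ 89.77°
pole (1 + j2029·0.025) = 1 + j50.725 → |·| ≈ 50.735, ∠ ≈ 88.87°
|H| = 625 · 1014.5 · 1.4245 / (253.63 · 50.735) ≈ 70.192
Gain = 20 log₁₀(70.192) ≈ 36.93 dB
∠H = (89.94° + 45.41°) − (89.77° + 88.87°) = -43.29°

ω = 80: 60.9 dB, -56.9°; ω = 2029: 36.9 dB, -43.3°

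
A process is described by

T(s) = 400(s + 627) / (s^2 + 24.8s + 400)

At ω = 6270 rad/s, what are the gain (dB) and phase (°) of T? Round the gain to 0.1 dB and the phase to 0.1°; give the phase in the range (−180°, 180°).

-23.9 dB, -95.5°

At s = jω = j6270:
zero (s+627): 627 + j6270 → |·| = √(627²+6270²) = √39706029 ≈ 6301.3, ∠ = arctan(6270/627) ≈ 84.29°
quadratic: (j6270)² + 24.8·j6270 + 400 = -39312500 + j155496 → |·| ≈ 3.9313e+07, ∠ ≈ 179.77°
|T| = 400 · 6301.3 / 3.9313e+07 ≈ 0.064114
Gain = 20 log₁₀(0.064114) ≈ -23.86 dB
∠T = 84.29° − 179.77° = -95.48°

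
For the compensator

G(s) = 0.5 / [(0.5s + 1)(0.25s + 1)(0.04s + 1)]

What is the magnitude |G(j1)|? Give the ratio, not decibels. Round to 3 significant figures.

0.434

At ω = 1 rad/s:
pole (1 + j1·0.5) = 1 + j0.5 → |·| ≈ 1.118, ∠ ≈ 26.57°
pole (1 + j1·0.25) = 1 + j0.25 → |·| ≈ 1.0308, ∠ ≈ 14.04°
pole (1 + j1·0.04) = 1 + j0.04 → |·| ≈ 1.0008, ∠ ≈ 2.29°
|G| = 0.5 · 1 / (1.118 · 1.0308 · 1.0008) ≈ 0.43352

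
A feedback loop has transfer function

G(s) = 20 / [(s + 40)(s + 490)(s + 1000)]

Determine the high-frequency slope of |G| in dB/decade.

-60 dB/decade

Each pole contributes −20 dB/decade at high frequency; each zero contributes +20 dB/decade.
Net: 0 zero(s) − 3 pole(s) → -60 dB/decade.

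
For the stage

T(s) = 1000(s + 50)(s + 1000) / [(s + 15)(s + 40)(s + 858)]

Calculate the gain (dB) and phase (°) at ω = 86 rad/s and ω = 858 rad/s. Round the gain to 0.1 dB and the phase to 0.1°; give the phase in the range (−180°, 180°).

At s = jω = j86:
zero (s+50): 50 + j86 → |·| = √(50²+86²) = √9896 ≈ 99.479, ∠ = arctan(86/50) ≈ 59.83°
zero (s+1000): 1000 + j86 → |·| = √(1000²+86²) = √1007396 ≈ 1003.7, ∠ = arctan(86/1000) ≈ 4.92°
pole (s+15): 15 + j86 → |·| = √(15²+86²) = √7621 ≈ 87.298, ∠ = arctan(86/15) ≈ 80.11°
pole (s+40): 40 + j86 → |·| = √(40²+86²) = √8996 ≈ 94.847, ∠ = arctan(86/40) ≈ 65.06°
pole (s+858): 858 + j86 → |·| = √(858²+86²) = √743560 ≈ 862.3, ∠ = arctan(86/858) ≈ 5.72°
|T| = 1000 · 99847 / 7.1398e+06 ≈ 13.985
Gain = 20 log₁₀(13.985) ≈ 22.91 dB
∠T = 64.75° − 150.89° = -86.14°

At s = jω = j858:
zero (s+50): 50 + j858 → |·| = √(50²+858²) = √738664 ≈ 859.46, ∠ = arctan(858/50) ≈ 86.66°
zero (s+1000): 1000 + j858 → |·| = √(1000²+858²) = √1736164 ≈ 1317.6, ∠ = arctan(858/1000) ≈ 40.63°
pole (s+15): 15 + j858 → |·| = √(15²+858²) = √736389 ≈ 858.13, ∠ = arctan(858/15) ≈ 89.00°
pole (s+40): 40 + j858 → |·| = √(40²+858²) = √737764 ≈ 858.93, ∠ = arctan(858/40) ≈ 87.33°
pole (s+858): 858 + j858 → |·| = √(858²+858²) = √1472328 ≈ 1213.4, ∠ = arctan(858/858) ≈ 45.00°
|T| = 1000 · 1.1324e+06 / 8.9437e+08 ≈ 1.2661
Gain = 20 log₁₀(1.2661) ≈ 2.05 dB
∠T = 127.29° − 221.33° = -94.04°

ω = 86: 22.9 dB, -86.1°; ω = 858: 2.1 dB, -94.0°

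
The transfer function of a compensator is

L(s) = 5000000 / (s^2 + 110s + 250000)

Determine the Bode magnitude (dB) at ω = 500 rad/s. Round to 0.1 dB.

39.2 dB

At s = jω = j500:
quadratic: (j500)² + 110·j500 + 250000 = 0 + j55000 → |·| ≈ 55000, ∠ ≈ 90.00°
|L| = 5000000 / 55000 ≈ 90.909
Gain = 20 log₁₀(90.909) ≈ 39.17 dB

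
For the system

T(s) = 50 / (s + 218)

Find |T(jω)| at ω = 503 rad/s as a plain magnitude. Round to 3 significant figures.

At s = jω = j503:
pole (s+218): 218 + j503 → |·| = √(218²+503²) = √300533 ≈ 548.21, ∠ = arctan(503/218) ≈ 66.57°
|T| = 50 / 548.21 ≈ 0.091206

0.0912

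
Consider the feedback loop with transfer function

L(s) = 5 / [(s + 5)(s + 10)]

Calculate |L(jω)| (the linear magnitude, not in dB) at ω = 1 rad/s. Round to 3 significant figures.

0.0976

At s = jω = j1:
pole (s+5): 5 + j1 → |·| = √(5²+1²) = √26 ≈ 5.099, ∠ = arctan(1/5) ≈ 11.31°
pole (s+10): 10 + j1 → |·| = √(10²+1²) = √101 ≈ 10.05, ∠ = arctan(1/10) ≈ 5.71°
|L| = 5 / 51.245 ≈ 0.09757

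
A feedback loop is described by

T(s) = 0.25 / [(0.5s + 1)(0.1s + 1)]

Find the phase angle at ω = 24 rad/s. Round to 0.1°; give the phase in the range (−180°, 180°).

At ω = 24 rad/s:
pole (1 + j24·0.5) = 1 + j12 → |·| ≈ 12.042, ∠ ≈ 85.24°
pole (1 + j24·0.1) = 1 + j2.4 → |·| ≈ 2.6, ∠ ≈ 67.38°
∠T = (0°) − (85.24° + 67.38°) = -152.62°

-152.6°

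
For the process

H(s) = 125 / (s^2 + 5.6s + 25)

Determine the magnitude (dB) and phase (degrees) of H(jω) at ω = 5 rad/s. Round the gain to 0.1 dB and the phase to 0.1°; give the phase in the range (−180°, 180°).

At s = jω = j5:
quadratic: (j5)² + 5.6·j5 + 25 = 0 + j28 → |·| ≈ 28, ∠ ≈ 90.00°
|H| = 125 / 28 ≈ 4.4643
Gain = 20 log₁₀(4.4643) ≈ 13.00 dB
∠H = 0.00° − 90.00° = -90.00°

13.0 dB, -90.0°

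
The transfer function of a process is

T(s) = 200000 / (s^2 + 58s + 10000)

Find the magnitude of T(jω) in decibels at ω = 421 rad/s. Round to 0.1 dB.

At s = jω = j421:
quadratic: (j421)² + 58·j421 + 10000 = -167241 + j24418 → |·| ≈ 1.6901e+05, ∠ ≈ 171.69°
|T| = 200000 / 1.6901e+05 ≈ 1.1834
Gain = 20 log₁₀(1.1834) ≈ 1.46 dB

1.5 dB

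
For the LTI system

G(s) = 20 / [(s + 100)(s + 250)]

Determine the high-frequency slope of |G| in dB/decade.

Each pole contributes −20 dB/decade at high frequency; each zero contributes +20 dB/decade.
Net: 0 zero(s) − 2 pole(s) → -40 dB/decade.

-40 dB/decade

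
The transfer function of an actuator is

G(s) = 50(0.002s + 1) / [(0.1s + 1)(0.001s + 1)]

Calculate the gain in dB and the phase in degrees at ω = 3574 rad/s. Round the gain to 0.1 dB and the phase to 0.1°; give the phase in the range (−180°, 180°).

At ω = 3574 rad/s:
zero (1 + j3574·0.002) = 1 + j7.148 → |·| ≈ 7.2176, ∠ ≈ 82.04°
pole (1 + j3574·0.1) = 1 + j357.4 → |·| ≈ 357.4, ∠ ≈ 89.84°
pole (1 + j3574·0.001) = 1 + j3.574 → |·| ≈ 3.7113, ∠ ≈ 74.37°
|G| = 50 · 7.2176 / (357.4 · 3.7113) ≈ 0.27207
Gain = 20 log₁₀(0.27207) ≈ -11.31 dB
∠G = (82.04°) − (89.84° + 74.37°) = -82.17°

-11.3 dB, -82.2°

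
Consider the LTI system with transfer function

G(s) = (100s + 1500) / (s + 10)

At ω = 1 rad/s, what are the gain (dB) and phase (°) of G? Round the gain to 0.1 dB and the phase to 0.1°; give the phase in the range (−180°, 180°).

43.5 dB, -1.9°

Substitute s = j1:
Numerator: 100(j1) + 1500 = 1500 + j100
Denominator: (j1) + 10 = 10 + j1
|N| = √(1500² + 100²) ≈ 1503.3, ∠N ≈ 3.81°
|D| = √(10² + 1²) ≈ 10.05, ∠D ≈ 5.71°
|G| = 1503.3 / 10.05 ≈ 149.58
Gain = 20 log₁₀(149.58) ≈ 43.50 dB
∠G = 3.81° − 5.71° = -1.90°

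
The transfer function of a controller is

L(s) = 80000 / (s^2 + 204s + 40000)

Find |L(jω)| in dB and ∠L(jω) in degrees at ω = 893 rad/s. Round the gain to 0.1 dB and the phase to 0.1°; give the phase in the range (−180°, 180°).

-19.8 dB, -166.5°

At s = jω = j893:
quadratic: (j893)² + 204·j893 + 40000 = -757449 + j182172 → |·| ≈ 7.7905e+05, ∠ ≈ 166.48°
|L| = 80000 / 7.7905e+05 ≈ 0.10269
Gain = 20 log₁₀(0.10269) ≈ -19.77 dB
∠L = 0.00° − 166.48° = -166.48°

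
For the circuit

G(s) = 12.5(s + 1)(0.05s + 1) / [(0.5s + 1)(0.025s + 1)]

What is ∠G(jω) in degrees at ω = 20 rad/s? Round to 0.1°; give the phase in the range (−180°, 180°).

21.3°

At ω = 20 rad/s:
zero (1 + j20·1) = 1 + j20 → |·| ≈ 20.025, ∠ ≈ 87.14°
zero (1 + j20·0.05) = 1 + j1 → |·| ≈ 1.4142, ∠ ≈ 45.00°
pole (1 + j20·0.5) = 1 + j10 → |·| ≈ 10.05, ∠ ≈ 84.29°
pole (1 + j20·0.025) = 1 + j0.5 → |·| ≈ 1.118, ∠ ≈ 26.57°
∠G = (87.14° + 45.00°) − (84.29° + 26.57°) = 21.28°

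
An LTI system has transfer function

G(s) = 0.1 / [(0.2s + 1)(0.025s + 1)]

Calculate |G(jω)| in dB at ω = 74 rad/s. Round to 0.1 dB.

At ω = 74 rad/s:
pole (1 + j74·0.2) = 1 + j14.8 → |·| ≈ 14.834, ∠ ≈ 86.13°
pole (1 + j74·0.025) = 1 + j1.85 → |·| ≈ 2.103, ∠ ≈ 61.61°
|G| = 0.1 · 1 / (14.834 · 2.103) ≈ 0.0032055
Gain = 20 log₁₀(0.0032055) ≈ -49.88 dB

-49.9 dB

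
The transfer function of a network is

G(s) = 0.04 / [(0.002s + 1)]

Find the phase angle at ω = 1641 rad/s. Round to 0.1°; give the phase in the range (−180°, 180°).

At ω = 1641 rad/s:
pole (1 + j1641·0.002) = 1 + j3.282 → |·| ≈ 3.431, ∠ ≈ 73.05°
∠G = (0°) − (73.05°) = -73.05°

-73.1°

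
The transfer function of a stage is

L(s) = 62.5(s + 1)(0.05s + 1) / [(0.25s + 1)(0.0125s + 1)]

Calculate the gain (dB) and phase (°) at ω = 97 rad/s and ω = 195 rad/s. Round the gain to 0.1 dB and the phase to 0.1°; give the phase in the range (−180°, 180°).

At ω = 97 rad/s:
zero (1 + j97·1) = 1 + j97 → |·| ≈ 97.005, ∠ ≈ 89.41°
zero (1 + j97·0.05) = 1 + j4.85 → |·| ≈ 4.952, ∠ ≈ 78.35°
pole (1 + j97·0.25) = 1 + j24.25 → |·| ≈ 24.271, ∠ ≈ 87.64°
pole (1 + j97·0.0125) = 1 + j1.2125 → |·| ≈ 1.5717, ∠ ≈ 50.49°
|L| = 62.5 · 97.005 · 4.952 / (24.271 · 1.5717) ≈ 787.04
Gain = 20 log₁₀(787.04) ≈ 57.92 dB
∠L = (89.41° + 78.35°) − (87.64° + 50.49°) = 29.63°

At ω = 195 rad/s:
zero (1 + j195·1) = 1 + j195 → |·| ≈ 195, ∠ ≈ 89.71°
zero (1 + j195·0.05) = 1 + j9.75 → |·| ≈ 9.8011, ∠ ≈ 84.14°
pole (1 + j195·0.25) = 1 + j48.75 → |·| ≈ 48.76, ∠ ≈ 88.82°
pole (1 + j195·0.0125) = 1 + j2.4375 → |·| ≈ 2.6347, ∠ ≈ 67.69°
|L| = 62.5 · 195 · 9.8011 / (48.76 · 2.6347) ≈ 929.81
Gain = 20 log₁₀(929.81) ≈ 59.37 dB
∠L = (89.71° + 84.14°) − (88.82° + 67.69°) = 17.34°

ω = 97: 57.9 dB, 29.6°; ω = 195: 59.4 dB, 17.3°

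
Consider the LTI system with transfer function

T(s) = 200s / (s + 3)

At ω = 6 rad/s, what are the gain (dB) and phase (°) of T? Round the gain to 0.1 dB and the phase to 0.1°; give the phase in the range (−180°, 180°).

At s = jω = j6:
zero at origin: s = j6 → |·| = 6, ∠ = 90.00°
pole (s+3): 3 + j6 → |·| = √(3²+6²) = √45 ≈ 6.7082, ∠ = arctan(6/3) ≈ 63.43°
|T| = 200 · 6 / 6.7082 ≈ 178.89
Gain = 20 log₁₀(178.89) ≈ 45.05 dB
∠T = 90.00° − 63.43° = 26.57°

45.1 dB, 26.6°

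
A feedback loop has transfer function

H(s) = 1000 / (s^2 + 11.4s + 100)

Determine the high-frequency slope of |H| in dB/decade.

Each pole contributes −20 dB/decade at high frequency; each zero contributes +20 dB/decade.
Net: 0 zero(s) − 2 pole(s) → -40 dB/decade.

-40 dB/decade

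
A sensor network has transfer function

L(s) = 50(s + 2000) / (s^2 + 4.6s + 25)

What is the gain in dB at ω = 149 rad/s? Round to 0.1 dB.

13.1 dB

At s = jω = j149:
zero (s+2000): 2000 + j149 → |·| = √(2000²+149²) = √4022201 ≈ 2005.5, ∠ = arctan(149/2000) ≈ 4.26°
quadratic: (j149)² + 4.6·j149 + 25 = -22176 + j685.4 → |·| ≈ 22187, ∠ ≈ 178.23°
|L| = 50 · 2005.5 / 22187 ≈ 4.5195
Gain = 20 log₁₀(4.5195) ≈ 13.10 dB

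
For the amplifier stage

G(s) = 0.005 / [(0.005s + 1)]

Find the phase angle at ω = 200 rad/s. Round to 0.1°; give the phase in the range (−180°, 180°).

-45.0°

At ω = 200 rad/s:
pole (1 + j200·0.005) = 1 + j1 → |·| ≈ 1.4142, ∠ ≈ 45.00°
∠G = (0°) − (45.00°) = -45.00°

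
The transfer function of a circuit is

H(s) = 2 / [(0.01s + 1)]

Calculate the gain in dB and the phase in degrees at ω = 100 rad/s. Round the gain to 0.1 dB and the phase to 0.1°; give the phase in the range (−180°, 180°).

At ω = 100 rad/s:
pole (1 + j100·0.01) = 1 + j1 → |·| ≈ 1.4142, ∠ ≈ 45.00°
|H| = 2 · 1 / (1.4142) ≈ 1.4142
Gain = 20 log₁₀(1.4142) ≈ 3.01 dB
∠H = (0°) − (45.00°) = -45.00°

3.0 dB, -45.0°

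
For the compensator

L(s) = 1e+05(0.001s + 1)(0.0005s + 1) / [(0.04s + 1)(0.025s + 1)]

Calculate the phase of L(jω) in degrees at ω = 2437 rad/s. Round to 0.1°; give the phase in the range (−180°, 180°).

At ω = 2437 rad/s:
zero (1 + j2437·0.001) = 1 + j2.437 → |·| ≈ 2.6342, ∠ ≈ 67.69°
zero (1 + j2437·0.0005) = 1 + j1.2185 → |·| ≈ 1.5763, ∠ ≈ 50.62°
pole (1 + j2437·0.04) = 1 + j97.48 → |·| ≈ 97.485, ∠ ≈ 89.41°
pole (1 + j2437·0.025) = 1 + j60.925 → |·| ≈ 60.933, ∠ ≈ 89.06°
∠L = (67.69° + 50.62°) − (89.41° + 89.06°) = -60.16°

-60.2°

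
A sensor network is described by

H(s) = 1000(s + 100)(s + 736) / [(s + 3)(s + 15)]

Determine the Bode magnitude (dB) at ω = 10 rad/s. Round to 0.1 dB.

At s = jω = j10:
zero (s+100): 100 + j10 → |·| = √(100²+10²) = √10100 ≈ 100.5, ∠ = arctan(10/100) ≈ 5.71°
zero (s+736): 736 + j10 → |·| = √(736²+10²) = √541796 ≈ 736.07, ∠ = arctan(10/736) ≈ 0.78°
pole (s+3): 3 + j10 → |·| = √(3²+10²) = √109 ≈ 10.44, ∠ = arctan(10/3) ≈ 73.30°
pole (s+15): 15 + j10 → |·| = √(15²+10²) = √325 ≈ 18.028, ∠ = arctan(10/15) ≈ 33.69°
|H| = 1000 · 73975 / 188.21 ≈ 3.9305e+05
Gain = 20 log₁₀(3.9305e+05) ≈ 111.89 dB

111.9 dB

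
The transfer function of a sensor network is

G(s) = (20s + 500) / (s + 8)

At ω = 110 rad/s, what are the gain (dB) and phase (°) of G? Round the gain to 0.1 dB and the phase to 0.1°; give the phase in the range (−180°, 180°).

26.2 dB, -8.6°

Substitute s = j110:
Numerator: 20(j110) + 500 = 500 + j2200
Denominator: (j110) + 8 = 8 + j110
|N| = √(500² + 2200²) ≈ 2256.1, ∠N ≈ 77.20°
|D| = √(8² + 110²) ≈ 110.29, ∠D ≈ 85.84°
|G| = 2256.1 / 110.29 ≈ 20.456
Gain = 20 log₁₀(20.456) ≈ 26.22 dB
∠G = 77.20° − 85.84° = -8.64°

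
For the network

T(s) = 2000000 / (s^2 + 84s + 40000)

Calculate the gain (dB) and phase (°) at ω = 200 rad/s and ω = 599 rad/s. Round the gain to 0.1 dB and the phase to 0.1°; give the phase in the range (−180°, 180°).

ω = 200: 41.5 dB, -90.0°; ω = 599: 15.8 dB, -171.0°

At s = jω = j200:
quadratic: (j200)² + 84·j200 + 40000 = 0 + j16800 → |·| ≈ 16800, ∠ ≈ 90.00°
|T| = 2000000 / 16800 ≈ 119.05
Gain = 20 log₁₀(119.05) ≈ 41.51 dB
∠T = 0.00° − 90.00° = -90.00°

At s = jω = j599:
quadratic: (j599)² + 84·j599 + 40000 = -318801 + j50316 → |·| ≈ 3.2275e+05, ∠ ≈ 171.03°
|T| = 2000000 / 3.2275e+05 ≈ 6.1967
Gain = 20 log₁₀(6.1967) ≈ 15.84 dB
∠T = 0.00° − 171.03° = -171.03°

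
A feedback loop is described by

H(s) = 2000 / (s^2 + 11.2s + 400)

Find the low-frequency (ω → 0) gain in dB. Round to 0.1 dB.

14.0 dB

H(0) = 2000 / 400 = 5
20 log₁₀(5) ≈ 13.98 dB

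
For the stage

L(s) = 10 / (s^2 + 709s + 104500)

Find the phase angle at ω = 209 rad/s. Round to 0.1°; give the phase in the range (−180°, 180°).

-67.7°

Substitute s = j209:
Numerator: 10 = 10 + j0
Denominator: (j209)^2 + 709(j209) + 104500 = 60819 + j148181
|N| = √(10² + 0²) ≈ 10, ∠N ≈ 0.00°
|D| = √(60819² + 148181²) ≈ 1.6018e+05, ∠D ≈ 67.68°
∠L = 0.00° − 67.68° = -67.68°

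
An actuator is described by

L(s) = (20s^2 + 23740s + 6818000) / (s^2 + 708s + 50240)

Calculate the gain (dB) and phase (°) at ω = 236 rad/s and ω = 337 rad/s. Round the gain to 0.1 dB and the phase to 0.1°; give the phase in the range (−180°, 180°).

Substitute s = j236:
Numerator: 20(j236)^2 + 23740(j236) + 6818000 = 5704080 + j5602640
Denominator: (j236)^2 + 708(j236) + 50240 = -5456 + j167088
|N| = √(5704080² + 5602640²) ≈ 7.9954e+06, ∠N ≈ 44.49°
|D| = √(5456² + 167088²) ≈ 1.6718e+05, ∠D ≈ 91.87°
|L| = 7.9954e+06 / 1.6718e+05 ≈ 47.825
Gain = 20 log₁₀(47.825) ≈ 33.59 dB
∠L = 44.49° − 91.87° = -47.38°

Substitute s = j337:
Numerator: 20(j337)^2 + 23740(j337) + 6818000 = 4546620 + j8000380
Denominator: (j337)^2 + 708(j337) + 50240 = -63329 + j238596
|N| = √(4546620² + 8000380²) ≈ 9.2021e+06, ∠N ≈ 60.39°
|D| = √(63329² + 238596²) ≈ 2.4686e+05, ∠D ≈ 104.86°
|L| = 9.2021e+06 / 2.4686e+05 ≈ 37.277
Gain = 20 log₁₀(37.277) ≈ 31.43 dB
∠L = 60.39° − 104.86° = -44.47°

ω = 236: 33.6 dB, -47.4°; ω = 337: 31.4 dB, -44.5°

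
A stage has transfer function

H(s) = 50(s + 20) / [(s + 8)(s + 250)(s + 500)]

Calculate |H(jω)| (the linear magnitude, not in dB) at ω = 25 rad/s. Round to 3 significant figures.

At s = jω = j25:
zero (s+20): 20 + j25 → |·| = √(20²+25²) = √1025 ≈ 32.016, ∠ = arctan(25/20) ≈ 51.34°
pole (s+8): 8 + j25 → |·| = √(8²+25²) = √689 ≈ 26.249, ∠ = arctan(25/8) ≈ 72.26°
pole (s+250): 250 + j25 → |·| = √(250²+25²) = √63125 ≈ 251.25, ∠ = arctan(25/250) ≈ 5.71°
pole (s+500): 500 + j25 → |·| = √(500²+25²) = √250625 ≈ 500.62, ∠ = arctan(25/500) ≈ 2.86°
|H| = 50 · 32.016 / 3.3016e+06 ≈ 0.00048486

0.000485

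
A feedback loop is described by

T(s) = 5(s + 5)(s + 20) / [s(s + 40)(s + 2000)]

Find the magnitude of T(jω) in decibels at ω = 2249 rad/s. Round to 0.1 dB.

At s = jω = j2249:
zero (s+5): 5 + j2249 → |·| = √(5²+2249²) = √5058026 ≈ 2249, ∠ = arctan(2249/5) ≈ 89.87°
zero (s+20): 20 + j2249 → |·| = √(20²+2249²) = √5058401 ≈ 2249.1, ∠ = arctan(2249/20) ≈ 89.49°
pole (s+40): 40 + j2249 → |·| = √(40²+2249²) = √5059601 ≈ 2249.4, ∠ = arctan(2249/40) ≈ 88.98°
pole (s+2000): 2000 + j2249 → |·| = √(2000²+2249²) = √9058001 ≈ 3009.7, ∠ = arctan(2249/2000) ≈ 48.35°
pole at origin: |s| = 2249, ∠ = 90.00° (in denominator)
|T| = 5 · 5.0582e+06 / 1.5226e+10 ≈ 0.001661
Gain = 20 log₁₀(0.001661) ≈ -55.59 dB

-55.6 dB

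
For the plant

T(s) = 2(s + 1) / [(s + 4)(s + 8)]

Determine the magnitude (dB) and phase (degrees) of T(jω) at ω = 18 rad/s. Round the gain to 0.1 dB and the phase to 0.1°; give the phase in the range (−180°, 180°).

At s = jω = j18:
zero (s+1): 1 + j18 → |·| = √(1²+18²) = √325 ≈ 18.028, ∠ = arctan(18/1) ≈ 86.82°
pole (s+4): 4 + j18 → |·| = √(4²+18²) = √340 ≈ 18.439, ∠ = arctan(18/4) ≈ 77.47°
pole (s+8): 8 + j18 → |·| = √(8²+18²) = √388 ≈ 19.698, ∠ = arctan(18/8) ≈ 66.04°
|T| = 2 · 18.028 / 363.21 ≈ 0.09927
Gain = 20 log₁₀(0.09927) ≈ -20.06 dB
∠T = 86.82° − 143.51° = -56.69°

-20.1 dB, -56.7°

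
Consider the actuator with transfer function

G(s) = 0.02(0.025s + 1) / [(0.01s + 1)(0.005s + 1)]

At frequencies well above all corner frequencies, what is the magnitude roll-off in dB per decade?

-20 dB/decade

Each pole contributes −20 dB/decade at high frequency; each zero contributes +20 dB/decade.
Net: 1 zero(s) − 2 pole(s) → -20 dB/decade.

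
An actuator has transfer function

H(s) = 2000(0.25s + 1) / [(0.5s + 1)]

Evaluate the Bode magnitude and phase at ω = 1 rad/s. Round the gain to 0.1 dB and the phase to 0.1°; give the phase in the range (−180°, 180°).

At ω = 1 rad/s:
zero (1 + j1·0.25) = 1 + j0.25 → |·| ≈ 1.0308, ∠ ≈ 14.04°
pole (1 + j1·0.5) = 1 + j0.5 → |·| ≈ 1.118, ∠ ≈ 26.57°
|H| = 2000 · 1.0308 / (1.118) ≈ 1844
Gain = 20 log₁₀(1844) ≈ 65.32 dB
∠H = (14.04°) − (26.57°) = -12.53°

65.3 dB, -12.5°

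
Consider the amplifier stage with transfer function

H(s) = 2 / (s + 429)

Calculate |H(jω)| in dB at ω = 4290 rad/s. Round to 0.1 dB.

Substitute s = j4290:
Numerator: 2 = 2 + j0
Denominator: (j4290) + 429 = 429 + j4290
|N| = √(2² + 0²) ≈ 2, ∠N ≈ 0.00°
|D| = √(429² + 4290²) ≈ 4311.4, ∠D ≈ 84.29°
|H| = 2 / 4311.4 ≈ 0.00046389
Gain = 20 log₁₀(0.00046389) ≈ -66.67 dB

-66.7 dB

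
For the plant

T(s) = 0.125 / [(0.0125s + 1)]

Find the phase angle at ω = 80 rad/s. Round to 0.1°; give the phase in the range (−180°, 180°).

-45.0°

At ω = 80 rad/s:
pole (1 + j80·0.0125) = 1 + j1 → |·| ≈ 1.4142, ∠ ≈ 45.00°
∠T = (0°) − (45.00°) = -45.00°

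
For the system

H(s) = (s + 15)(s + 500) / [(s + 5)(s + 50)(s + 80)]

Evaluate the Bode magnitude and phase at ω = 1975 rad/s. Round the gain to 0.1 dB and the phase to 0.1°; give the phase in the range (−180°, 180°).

At s = jω = j1975:
zero (s+15): 15 + j1975 → |·| = √(15²+1975²) = √3900850 ≈ 1975.1, ∠ = arctan(1975/15) ≈ 89.56°
zero (s+500): 500 + j1975 → |·| = √(500²+1975²) = √4150625 ≈ 2037.3, ∠ = arctan(1975/500) ≈ 75.79°
pole (s+5): 5 + j1975 → |·| = √(5²+1975²) = √3900650 ≈ 1975, ∠ = arctan(1975/5) ≈ 89.85°
pole (s+50): 50 + j1975 → |·| = √(50²+1975²) = √3903125 ≈ 1975.6, ∠ = arctan(1975/50) ≈ 88.55°
pole (s+80): 80 + j1975 → |·| = √(80²+1975²) = √3907025 ≈ 1976.6, ∠ = arctan(1975/80) ≈ 87.68°
|H| = 1 · 4.0239e+06 / 7.7123e+09 ≈ 0.00052175
Gain = 20 log₁₀(0.00052175) ≈ -65.65 dB
∠H = 165.35° − 266.08° = -100.73°

-65.7 dB, -100.7°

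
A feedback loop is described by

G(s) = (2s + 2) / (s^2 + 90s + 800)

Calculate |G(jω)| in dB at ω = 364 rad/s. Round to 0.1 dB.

Substitute s = j364:
Numerator: 2(j364) + 2 = 2 + j728
Denominator: (j364)^2 + 90(j364) + 800 = -131696 + j32760
|N| = √(2² + 728²) ≈ 728, ∠N ≈ 89.84°
|D| = √(131696² + 32760²) ≈ 1.3571e+05, ∠D ≈ 166.03°
|G| = 728 / 1.3571e+05 ≈ 0.0053644
Gain = 20 log₁₀(0.0053644) ≈ -45.41 dB

-45.4 dB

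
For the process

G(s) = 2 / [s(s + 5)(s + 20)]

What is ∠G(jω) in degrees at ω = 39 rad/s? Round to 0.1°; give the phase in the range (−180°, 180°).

At s = jω = j39:
pole (s+5): 5 + j39 → |·| = √(5²+39²) = √1546 ≈ 39.319, ∠ = arctan(39/5) ≈ 82.69°
pole (s+20): 20 + j39 → |·| = √(20²+39²) = √1921 ≈ 43.829, ∠ = arctan(39/20) ≈ 62.85°
pole at origin: |s| = 39, ∠ = 90.00° (in denominator)
∠G = 0.00° − 235.54° = -235.54° ≡ 124.46° (principal value)

124.5°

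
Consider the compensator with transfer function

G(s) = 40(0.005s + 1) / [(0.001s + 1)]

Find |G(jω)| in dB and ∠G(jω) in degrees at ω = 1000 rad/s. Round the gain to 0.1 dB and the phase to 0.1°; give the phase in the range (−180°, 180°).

43.2 dB, 33.7°

At ω = 1000 rad/s:
zero (1 + j1000·0.005) = 1 + j5 → |·| ≈ 5.099, ∠ ≈ 78.69°
pole (1 + j1000·0.001) = 1 + j1 → |·| ≈ 1.4142, ∠ ≈ 45.00°
|G| = 40 · 5.099 / (1.4142) ≈ 144.22
Gain = 20 log₁₀(144.22) ≈ 43.18 dB
∠G = (78.69°) − (45.00°) = 33.69°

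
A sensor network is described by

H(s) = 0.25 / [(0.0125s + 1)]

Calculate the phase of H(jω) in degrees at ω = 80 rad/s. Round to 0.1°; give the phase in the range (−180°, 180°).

At ω = 80 rad/s:
pole (1 + j80·0.0125) = 1 + j1 → |·| ≈ 1.4142, ∠ ≈ 45.00°
∠H = (0°) − (45.00°) = -45.00°

-45.0°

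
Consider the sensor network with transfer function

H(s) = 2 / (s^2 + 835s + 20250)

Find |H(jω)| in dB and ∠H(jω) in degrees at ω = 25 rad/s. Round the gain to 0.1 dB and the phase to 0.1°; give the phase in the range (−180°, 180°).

-83.1 dB, -46.8°

Substitute s = j25:
Numerator: 2 = 2 + j0
Denominator: (j25)^2 + 835(j25) + 20250 = 19625 + j20875
|N| = √(2² + 0²) ≈ 2, ∠N ≈ 0.00°
|D| = √(19625² + 20875²) ≈ 28651, ∠D ≈ 46.77°
|H| = 2 / 28651 ≈ 6.9806e-05
Gain = 20 log₁₀(6.9806e-05) ≈ -83.12 dB
∠H = 0.00° − 46.77° = -46.77°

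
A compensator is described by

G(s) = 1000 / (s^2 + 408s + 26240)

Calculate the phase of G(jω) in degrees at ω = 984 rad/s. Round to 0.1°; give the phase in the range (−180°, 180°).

Substitute s = j984:
Numerator: 1000 = 1000 + j0
Denominator: (j984)^2 + 408(j984) + 26240 = -942016 + j401472
|N| = √(1000² + 0²) ≈ 1000, ∠N ≈ 0.00°
|D| = √(942016² + 401472²) ≈ 1.024e+06, ∠D ≈ 156.92°
∠G = 0.00° − 156.92° = -156.92°

-156.9°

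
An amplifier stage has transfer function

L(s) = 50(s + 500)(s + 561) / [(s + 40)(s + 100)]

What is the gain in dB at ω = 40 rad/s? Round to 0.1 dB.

At s = jω = j40:
zero (s+500): 500 + j40 → |·| = √(500²+40²) = √251600 ≈ 501.6, ∠ = arctan(40/500) ≈ 4.57°
zero (s+561): 561 + j40 → |·| = √(561²+40²) = √316321 ≈ 562.42, ∠ = arctan(40/561) ≈ 4.08°
pole (s+40): 40 + j40 → |·| = √(40²+40²) = √3200 ≈ 56.569, ∠ = arctan(40/40) ≈ 45.00°
pole (s+100): 100 + j40 → |·| = √(100²+40²) = √11600 ≈ 107.7, ∠ = arctan(40/100) ≈ 21.80°
|L| = 50 · 2.8211e+05 / 6092.5 ≈ 2315.2
Gain = 20 log₁₀(2315.2) ≈ 67.29 dB

67.3 dB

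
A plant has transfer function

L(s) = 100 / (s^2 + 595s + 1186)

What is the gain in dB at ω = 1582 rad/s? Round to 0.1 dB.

Substitute s = j1582:
Numerator: 100 = 100 + j0
Denominator: (j1582)^2 + 595(j1582) + 1186 = -2501538 + j941290
|N| = √(100² + 0²) ≈ 100, ∠N ≈ 0.00°
|D| = √(2501538² + 941290²) ≈ 2.6728e+06, ∠D ≈ 159.38°
|L| = 100 / 2.6728e+06 ≈ 3.7414e-05
Gain = 20 log₁₀(3.7414e-05) ≈ -88.54 dB

-88.5 dB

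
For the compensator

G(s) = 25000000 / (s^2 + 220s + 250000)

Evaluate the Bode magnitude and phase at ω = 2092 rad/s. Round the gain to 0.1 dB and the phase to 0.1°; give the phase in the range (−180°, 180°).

At s = jω = j2092:
quadratic: (j2092)² + 220·j2092 + 250000 = -4126464 + j460240 → |·| ≈ 4.1521e+06, ∠ ≈ 173.64°
|G| = 25000000 / 4.1521e+06 ≈ 6.021
Gain = 20 log₁₀(6.021) ≈ 15.59 dB
∠G = 0.00° − 173.64° = -173.64°

15.6 dB, -173.6°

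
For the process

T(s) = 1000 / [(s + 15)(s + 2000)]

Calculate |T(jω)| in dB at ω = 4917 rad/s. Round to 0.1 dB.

-88.3 dB

At s = jω = j4917:
pole (s+15): 15 + j4917 → |·| = √(15²+4917²) = √24177114 ≈ 4917, ∠ = arctan(4917/15) ≈ 89.83°
pole (s+2000): 2000 + j4917 → |·| = √(2000²+4917²) = √28176889 ≈ 5308.2, ∠ = arctan(4917/2000) ≈ 67.87°
|T| = 1000 / 2.61e+07 ≈ 3.8314e-05
Gain = 20 log₁₀(3.8314e-05) ≈ -88.33 dB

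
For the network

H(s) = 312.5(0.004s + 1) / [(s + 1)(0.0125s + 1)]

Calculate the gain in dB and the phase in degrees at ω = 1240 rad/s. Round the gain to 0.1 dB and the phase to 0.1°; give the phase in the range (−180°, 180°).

At ω = 1240 rad/s:
zero (1 + j1240·0.004) = 1 + j4.96 → |·| ≈ 5.0598, ∠ ≈ 78.60°
pole (1 + j1240·1) = 1 + j1240 → |·| ≈ 1240, ∠ ≈ 89.95°
pole (1 + j1240·0.0125) = 1 + j15.5 → |·| ≈ 15.532, ∠ ≈ 86.31°
|H| = 312.5 · 5.0598 / (1240 · 15.532) ≈ 0.082098
Gain = 20 log₁₀(0.082098) ≈ -21.71 dB
∠H = (78.60°) − (89.95° + 86.31°) = -97.66°

-21.7 dB, -97.7°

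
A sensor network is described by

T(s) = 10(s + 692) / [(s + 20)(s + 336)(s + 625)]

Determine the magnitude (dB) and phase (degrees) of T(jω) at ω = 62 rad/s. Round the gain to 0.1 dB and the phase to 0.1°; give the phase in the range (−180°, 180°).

-66.1 dB, -83.1°

At s = jω = j62:
zero (s+692): 692 + j62 → |·| = √(692²+62²) = √482708 ≈ 694.77, ∠ = arctan(62/692) ≈ 5.12°
pole (s+20): 20 + j62 → |·| = √(20²+62²) = √4244 ≈ 65.146, ∠ = arctan(62/20) ≈ 72.12°
pole (s+336): 336 + j62 → |·| = √(336²+62²) = √116740 ≈ 341.67, ∠ = arctan(62/336) ≈ 10.45°
pole (s+625): 625 + j62 → |·| = √(625²+62²) = √394469 ≈ 628.07, ∠ = arctan(62/625) ≈ 5.67°
|T| = 10 · 694.77 / 1.398e+07 ≈ 0.00049697
Gain = 20 log₁₀(0.00049697) ≈ -66.07 dB
∠T = 5.12° − 88.24° = -83.12°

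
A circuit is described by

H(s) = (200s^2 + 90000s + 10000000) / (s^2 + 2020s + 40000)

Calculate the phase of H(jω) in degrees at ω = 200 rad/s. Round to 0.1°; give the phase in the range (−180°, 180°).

Substitute s = j200:
Numerator: 200(j200)^2 + 90000(j200) + 10000000 = 2000000 + j18000000
Denominator: (j200)^2 + 2020(j200) + 40000 = 0 + j404000
|N| = √(2000000² + 18000000²) ≈ 1.8111e+07, ∠N ≈ 83.66°
|D| = √(0² + 404000²) ≈ 4.04e+05, ∠D ≈ 90.00°
∠H = 83.66° − 90.00° = -6.34°

-6.3°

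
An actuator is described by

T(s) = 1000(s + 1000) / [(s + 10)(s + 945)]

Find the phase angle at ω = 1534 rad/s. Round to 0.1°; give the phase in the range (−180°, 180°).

-91.1°

At s = jω = j1534:
zero (s+1000): 1000 + j1534 → |·| = √(1000²+1534²) = √3353156 ≈ 1831.2, ∠ = arctan(1534/1000) ≈ 56.90°
pole (s+10): 10 + j1534 → |·| = √(10²+1534²) = √2353256 ≈ 1534, ∠ = arctan(1534/10) ≈ 89.63°
pole (s+945): 945 + j1534 → |·| = √(945²+1534²) = √3246181 ≈ 1801.7, ∠ = arctan(1534/945) ≈ 58.37°
∠T = 56.90° − 148.00° = -91.10°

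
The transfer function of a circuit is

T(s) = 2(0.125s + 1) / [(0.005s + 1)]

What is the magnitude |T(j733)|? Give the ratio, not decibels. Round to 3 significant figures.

48.2

At ω = 733 rad/s:
zero (1 + j733·0.125) = 1 + j91.625 → |·| ≈ 91.63, ∠ ≈ 89.37°
pole (1 + j733·0.005) = 1 + j3.665 → |·| ≈ 3.799, ∠ ≈ 74.74°
|T| = 2 · 91.63 / (3.799) ≈ 48.239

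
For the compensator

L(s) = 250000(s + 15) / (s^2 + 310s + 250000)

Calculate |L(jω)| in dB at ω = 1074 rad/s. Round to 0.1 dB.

At s = jω = j1074:
zero (s+15): 15 + j1074 → |·| = √(15²+1074²) = √1153701 ≈ 1074.1, ∠ = arctan(1074/15) ≈ 89.20°
quadratic: (j1074)² + 310·j1074 + 250000 = -903476 + j332940 → |·| ≈ 9.6287e+05, ∠ ≈ 159.77°
|L| = 250000 · 1074.1 / 9.6287e+05 ≈ 278.88
Gain = 20 log₁₀(278.88) ≈ 48.91 dB

48.9 dB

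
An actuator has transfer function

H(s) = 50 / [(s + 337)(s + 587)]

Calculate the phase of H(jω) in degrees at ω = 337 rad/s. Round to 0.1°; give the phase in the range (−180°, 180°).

At s = jω = j337:
pole (s+337): 337 + j337 → |·| = √(337²+337²) = √227138 ≈ 476.59, ∠ = arctan(337/337) ≈ 45.00°
pole (s+587): 587 + j337 → |·| = √(587²+337²) = √458138 ≈ 676.86, ∠ = arctan(337/587) ≈ 29.86°
∠H = 0.00° − 74.86° = -74.86°

-74.9°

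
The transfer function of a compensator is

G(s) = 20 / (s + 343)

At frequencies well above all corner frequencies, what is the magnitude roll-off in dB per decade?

Each pole contributes −20 dB/decade at high frequency; each zero contributes +20 dB/decade.
Net: 0 zero(s) − 1 pole(s) → -20 dB/decade.

-20 dB/decade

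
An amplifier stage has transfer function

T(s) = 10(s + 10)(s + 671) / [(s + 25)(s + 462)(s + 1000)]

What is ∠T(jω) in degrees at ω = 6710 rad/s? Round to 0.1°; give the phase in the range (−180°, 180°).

At s = jω = j6710:
zero (s+10): 10 + j6710 → |·| = √(10²+6710²) = √45024200 ≈ 6710, ∠ = arctan(6710/10) ≈ 89.91°
zero (s+671): 671 + j6710 → |·| = √(671²+6710²) = √45474341 ≈ 6743.5, ∠ = arctan(6710/671) ≈ 84.29°
pole (s+25): 25 + j6710 → |·| = √(25²+6710²) = √45024725 ≈ 6710, ∠ = arctan(6710/25) ≈ 89.79°
pole (s+462): 462 + j6710 → |·| = √(462²+6710²) = √45237544 ≈ 6725.9, ∠ = arctan(6710/462) ≈ 86.06°
pole (s+1000): 1000 + j6710 → |·| = √(1000²+6710²) = √46024100 ≈ 6784.1, ∠ = arctan(6710/1000) ≈ 81.52°
∠T = 174.20° − 257.37° = -83.17°

-83.2°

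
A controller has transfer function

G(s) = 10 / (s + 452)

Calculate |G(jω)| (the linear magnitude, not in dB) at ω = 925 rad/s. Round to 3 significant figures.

0.00971

Substitute s = j925:
Numerator: 10 = 10 + j0
Denominator: (j925) + 452 = 452 + j925
|N| = √(10² + 0²) ≈ 10, ∠N ≈ 0.00°
|D| = √(452² + 925²) ≈ 1029.5, ∠D ≈ 63.96°
|G| = 10 / 1029.5 ≈ 0.0097135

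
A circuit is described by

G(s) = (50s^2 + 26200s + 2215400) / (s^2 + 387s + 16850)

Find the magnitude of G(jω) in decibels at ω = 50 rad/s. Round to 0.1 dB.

40.2 dB

Substitute s = j50:
Numerator: 50(j50)^2 + 26200(j50) + 2215400 = 2090400 + j1310000
Denominator: (j50)^2 + 387(j50) + 16850 = 14350 + j19350
|N| = √(2090400² + 1310000²) ≈ 2.467e+06, ∠N ≈ 32.07°
|D| = √(14350² + 19350²) ≈ 24090, ∠D ≈ 53.44°
|G| = 2.467e+06 / 24090 ≈ 102.41
Gain = 20 log₁₀(102.41) ≈ 40.21 dB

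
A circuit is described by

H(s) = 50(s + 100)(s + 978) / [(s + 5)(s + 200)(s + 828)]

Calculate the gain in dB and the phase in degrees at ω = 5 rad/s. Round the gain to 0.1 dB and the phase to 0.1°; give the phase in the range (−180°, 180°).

At s = jω = j5:
zero (s+100): 100 + j5 → |·| = √(100²+5²) = √10025 ≈ 100.12, ∠ = arctan(5/100) ≈ 2.86°
zero (s+978): 978 + j5 → |·| = √(978²+5²) = √956509 ≈ 978.01, ∠ = arctan(5/978) ≈ 0.29°
pole (s+5): 5 + j5 → |·| = √(5²+5²) = √50 ≈ 7.0711, ∠ = arctan(5/5) ≈ 45.00°
pole (s+200): 200 + j5 → |·| = √(200²+5²) = √40025 ≈ 200.06, ∠ = arctan(5/200) ≈ 1.43°
pole (s+828): 828 + j5 → |·| = √(828²+5²) = √685609 ≈ 828.02, ∠ = arctan(5/828) ≈ 0.35°
|H| = 50 · 97918 / 1.1714e+06 ≈ 4.1795
Gain = 20 log₁₀(4.1795) ≈ 12.42 dB
∠H = 3.15° − 46.78° = -43.63°

12.4 dB, -43.6°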